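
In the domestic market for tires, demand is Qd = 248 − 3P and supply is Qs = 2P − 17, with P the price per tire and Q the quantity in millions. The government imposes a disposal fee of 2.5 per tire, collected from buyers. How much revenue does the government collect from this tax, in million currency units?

Tax revenue = 215 million.

Before the tax: set 248 − 3P = 2P − 17 → P* = 53, Q* = 89.
With the tax collected from buyers, demand (in seller-price terms) shifts: Qd = 248 − 3(P + 2.5).
New equilibrium: buyers pay 54, sellers receive 51.5, Q = 86. (Wedge: Pb − Ps = 2.5.)
Revenue = t · Q = 2.5 · 86 = 215.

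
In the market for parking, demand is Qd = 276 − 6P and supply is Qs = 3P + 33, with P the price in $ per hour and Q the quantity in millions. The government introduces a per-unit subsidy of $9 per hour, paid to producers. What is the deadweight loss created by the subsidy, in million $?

Before the subsidy: set 276 − 6P = 3P + 33 → P* = $27, Q* = 114.
With a per-unit subsidy paid to producers, each receives P + 9 per unit sold, so supply becomes Qs = 3(P + 9) + 33.
New equilibrium: consumers pay $24, producers receive $33, Q = 132. (Wedge: Pb − Ps = −9.)
Quantity rises by |ΔQ| = |114 − 132| = 18.
DWL = ½ · t · |ΔQ| = ½ · 9 · 18 = $81.

Deadweight loss = $81 million.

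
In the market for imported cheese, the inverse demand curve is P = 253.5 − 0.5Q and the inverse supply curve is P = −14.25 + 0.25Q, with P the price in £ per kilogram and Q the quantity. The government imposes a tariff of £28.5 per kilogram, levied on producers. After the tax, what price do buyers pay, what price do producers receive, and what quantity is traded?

Rewrite in direct form: Qd = 507 − 2P and Qs = 4P + 57.
Before the tax: set 507 − 2P = 4P + 57 → P* = £75, Q* = 357.
With the tax collected from producers, supply shifts: Qs = 4(P − 28.5) + 57.
New equilibrium: buyers pay £94, producers receive £65.5, Q = 319. (Wedge: Pb − Ps = 28.5.)

Buyers pay £94; producers receive £65.5; quantity = 319.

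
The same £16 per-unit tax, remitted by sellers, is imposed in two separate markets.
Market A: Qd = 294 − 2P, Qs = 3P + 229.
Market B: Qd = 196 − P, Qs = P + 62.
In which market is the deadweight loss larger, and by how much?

Market A, by £89.6.

Market A: pre-tax P* = £13, Q* = 268; post-tax Q = 248.8; deadweight loss = £153.6.
Market B: pre-tax P* = £67, Q* = 129; post-tax Q = 121; deadweight loss = £64.
Difference: £153.6 vs £64 → market A is larger by £89.6.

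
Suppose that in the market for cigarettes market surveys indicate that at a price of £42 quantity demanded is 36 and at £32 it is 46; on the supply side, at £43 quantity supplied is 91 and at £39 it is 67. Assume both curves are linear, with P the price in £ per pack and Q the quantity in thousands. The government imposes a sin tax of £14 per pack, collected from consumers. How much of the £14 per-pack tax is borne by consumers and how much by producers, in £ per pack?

Consumers bear £12 per pack; producers bear £2 per pack.

Demand slope: (46 − 36)/(32 − 42) = -1, so Qd = 78 − P.
Supply slope: (67 − 91)/(39 − 43) = 6, so Qs = 6P − 167.
Without the tax, 78 − P = 6P − 167 gives 7P = 245, so P* = £35 and Q* = 43.
With the tax collected from consumers, demand (in seller-price terms) shifts: Qd = 78 − (P + 14).
Solving gives Q = 31 with consumers paying £47 and producers receiving £33 (the £14 wedge).
Burden on consumers: £12; on producers: £2. (They sum to £14.)
The less price-elastic side of the market bears the larger share of a per-unit tax.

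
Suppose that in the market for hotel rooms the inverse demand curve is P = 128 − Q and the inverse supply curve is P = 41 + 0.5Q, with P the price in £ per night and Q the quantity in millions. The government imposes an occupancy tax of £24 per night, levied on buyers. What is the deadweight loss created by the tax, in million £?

Deadweight loss = £192 million.

Rewrite in direct form: Qd = 128 − P and Qs = 2P − 82.
Before the tax: set 128 − P = 2P − 82 → P* = £70, Q* = 58.
With the tax collected from buyers, demand (in seller-price terms) shifts: Qd = 128 − (P + 24).
New equilibrium: buyers pay £86, producers receive £62, Q = 42. (Wedge: Pb − Ps = 24.)
Quantity falls by |ΔQ| = |58 − 42| = 16.
DWL = ½ · t · |ΔQ| = ½ · 24 · 16 = £192.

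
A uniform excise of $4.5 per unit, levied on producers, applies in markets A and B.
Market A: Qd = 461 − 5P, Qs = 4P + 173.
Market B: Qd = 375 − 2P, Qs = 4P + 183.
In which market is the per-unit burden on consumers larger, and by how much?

Market B, by $1.

Market A: pre-tax P* = $32, Q* = 301; post-tax Q = 291; per-unit burden on consumers = $2.
Market B: pre-tax P* = $32, Q* = 311; post-tax Q = 305; per-unit burden on consumers = $3.
Difference: $2 vs $3 → market B is larger by $1.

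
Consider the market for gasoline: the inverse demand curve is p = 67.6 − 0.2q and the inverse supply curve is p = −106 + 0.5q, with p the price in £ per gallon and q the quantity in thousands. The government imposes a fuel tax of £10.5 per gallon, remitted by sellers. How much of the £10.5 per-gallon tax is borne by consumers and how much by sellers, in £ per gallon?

Consumers bear £3 per gallon; sellers bear £7.5 per gallon.

Inverting to q(p) form: qd = 338 − 5p; qs = 2p + 212.
Without the tax, 338 − 5p = 2p + 212 gives 7p = 126, so p* = £18 and q* = 248.
With the tax collected from sellers, supply shifts: qs = 2(p − 10.5) + 212.
New equilibrium: consumers pay £21, sellers receive £10.5, q = 233. (Wedge: pb − ps = 10.5.)
Burden on consumers: £3; on sellers: £7.5. (They sum to £10.5.)
The less price-elastic side of the market bears the larger share of a per-unit tax.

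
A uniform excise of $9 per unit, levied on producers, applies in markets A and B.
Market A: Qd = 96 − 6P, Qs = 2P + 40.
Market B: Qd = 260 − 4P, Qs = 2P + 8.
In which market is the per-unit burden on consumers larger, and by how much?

Market B, by $0.75.

Market A: pre-tax P* = $7, Q* = 54; post-tax Q = 40.5; per-unit burden on consumers = $2.25.
Market B: pre-tax P* = $42, Q* = 92; post-tax Q = 80; per-unit burden on consumers = $3.
Difference: $2.25 vs $3 → market B is larger by $0.75.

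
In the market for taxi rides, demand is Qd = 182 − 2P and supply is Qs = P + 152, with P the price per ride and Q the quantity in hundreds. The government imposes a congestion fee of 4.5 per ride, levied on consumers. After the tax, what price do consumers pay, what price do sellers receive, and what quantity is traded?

Before the tax: set 182 − 2P = P + 152 → P* = 10, Q* = 162.
With the tax collected from consumers, demand (in seller-price terms) shifts: Qd = 182 − 2(P + 4.5).
New equilibrium: consumers pay 11.5, sellers receive 7, Q = 159. (Wedge: Pb − Ps = 4.5.)

Consumers pay 11.5; sellers receive 7; quantity = 159.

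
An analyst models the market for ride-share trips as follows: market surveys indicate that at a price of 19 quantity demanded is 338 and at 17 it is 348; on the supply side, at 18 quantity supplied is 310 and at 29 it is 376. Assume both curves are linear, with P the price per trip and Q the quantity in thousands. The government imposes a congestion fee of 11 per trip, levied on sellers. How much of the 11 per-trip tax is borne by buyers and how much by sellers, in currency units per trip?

Demand slope: (348 − 338)/(17 − 19) = -5, so Qd = 433 − 5P.
Supply slope: (376 − 310)/(29 − 18) = 6, so Qs = 6P + 202.
Before the tax: set 433 − 5P = 6P + 202 → P* = 21, Q* = 328.
With the tax collected from sellers, supply shifts: Qs = 6(P − 11) + 202.
Solving gives Q = 298 with buyers paying 27 and sellers receiving 16 (the 11 wedge).
Burden on buyers: 6; on sellers: 5. (They sum to 11.)

Buyers bear 6 per trip; sellers bear 5 per trip.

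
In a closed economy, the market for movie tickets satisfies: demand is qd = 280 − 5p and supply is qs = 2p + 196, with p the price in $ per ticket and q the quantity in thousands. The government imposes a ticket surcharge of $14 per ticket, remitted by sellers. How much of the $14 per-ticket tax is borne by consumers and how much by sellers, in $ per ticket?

Without the tax, 280 − 5p = 2p + 196 gives 7p = 84, so p* = $12 and q* = 220.
With the tax collected from sellers, supply shifts: qs = 2(p − 14) + 196.
New equilibrium: consumers pay $16, sellers receive $2, q = 200. (Wedge: pb − ps = 14.)
Burden on consumers: $4; on sellers: $10. (They sum to $14.)
The less price-elastic side of the market bears the larger share of a per-unit tax.

Consumers bear $4 per ticket; sellers bear $10 per ticket.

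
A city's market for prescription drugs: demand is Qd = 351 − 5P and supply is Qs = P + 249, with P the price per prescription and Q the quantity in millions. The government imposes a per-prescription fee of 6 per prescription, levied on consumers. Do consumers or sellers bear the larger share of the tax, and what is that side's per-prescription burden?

Sellers bear the larger share: 5 per prescription.

Before the tax: set 351 − 5P = P + 249 → P* = 17, Q* = 266.
With the tax collected from consumers, demand (in seller-price terms) shifts: Qd = 351 − 5(P + 6).
Solving gives Q = 261 with consumers paying 18 and sellers receiving 12 (the 6 wedge).
Per-prescription burden: consumers 1, sellers 5.
Sellers take the larger share because supply is less price-elastic here (demand slope 5 vs supply slope 1).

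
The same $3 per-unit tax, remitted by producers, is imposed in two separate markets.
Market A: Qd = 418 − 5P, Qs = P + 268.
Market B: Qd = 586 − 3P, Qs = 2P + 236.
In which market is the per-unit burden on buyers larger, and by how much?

Market B, by $0.7.

Market A: pre-tax P* = $25, Q* = 293; post-tax Q = 290.5; per-unit burden on buyers = $0.5.
Market B: pre-tax P* = $70, Q* = 376; post-tax Q = 372.4; per-unit burden on buyers = $1.2.
Difference: $0.5 vs $1.2 → market B is larger by $0.7.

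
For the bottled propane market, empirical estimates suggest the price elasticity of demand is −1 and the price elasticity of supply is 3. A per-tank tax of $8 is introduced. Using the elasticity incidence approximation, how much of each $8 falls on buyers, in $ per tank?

Incidence ratio: buyers' share ≈ εs / (εs + |εd|) = 3 / (3 + 1) = 0.75.
So buyers bear ≈ 0.75 × $8 = $6; producers bear $2.

Buyers bear ≈ $6 per tank.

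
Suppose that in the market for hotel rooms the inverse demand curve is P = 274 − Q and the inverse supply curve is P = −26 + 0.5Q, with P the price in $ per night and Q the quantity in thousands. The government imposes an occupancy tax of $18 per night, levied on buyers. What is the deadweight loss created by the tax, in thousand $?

Rewrite in direct form: Qd = 274 − P and Qs = 2P + 52.
Without the tax, 274 − P = 2P + 52 gives 3P = 222, so P* = $74 and Q* = 200.
With the tax collected from buyers, demand (in seller-price terms) shifts: Qd = 274 − (P + 18).
New equilibrium: buyers pay $86, sellers receive $68, Q = 188. (Wedge: Pb − Ps = 18.)
Quantity falls by |ΔQ| = |200 − 188| = 12.
DWL = ½ · t · |ΔQ| = ½ · 18 · 12 = $108.

Deadweight loss = $108 thousand.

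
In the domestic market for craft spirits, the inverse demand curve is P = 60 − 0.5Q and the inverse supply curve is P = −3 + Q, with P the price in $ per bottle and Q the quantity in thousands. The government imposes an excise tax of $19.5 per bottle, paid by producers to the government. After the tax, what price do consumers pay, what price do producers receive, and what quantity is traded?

Consumers pay $45.5; producers receive $26; quantity = 29.

Rewrite in direct form: Qd = 120 − 2P and Qs = P + 3.
Without the tax, 120 − 2P = P + 3 gives 3P = 117, so P* = $39 and Q* = 42.
With the tax collected from producers, supply shifts: Qs = (P − 19.5) + 3.
Solving gives Q = 29 with consumers paying $45.5 and producers receiving $26 (the $19.5 wedge).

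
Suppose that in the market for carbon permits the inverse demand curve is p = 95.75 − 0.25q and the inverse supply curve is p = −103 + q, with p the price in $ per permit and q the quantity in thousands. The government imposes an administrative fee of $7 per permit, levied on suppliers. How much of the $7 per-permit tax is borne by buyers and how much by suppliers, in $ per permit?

Rewrite in direct form: qd = 383 − 4p and qs = p + 103.
Before the tax: set 383 − 4p = p + 103 → p* = $56, q* = 159.
With the tax collected from suppliers, supply shifts: qs = (p − 7) + 103.
New equilibrium: buyers pay $57.4, suppliers receive $50.4, q = 153.4. (Wedge: pb − ps = 7.)
Burden on buyers: $1.4; on suppliers: $5.6. (They sum to $7.)

Buyers bear $1.4 per permit; suppliers bear $5.6 per permit.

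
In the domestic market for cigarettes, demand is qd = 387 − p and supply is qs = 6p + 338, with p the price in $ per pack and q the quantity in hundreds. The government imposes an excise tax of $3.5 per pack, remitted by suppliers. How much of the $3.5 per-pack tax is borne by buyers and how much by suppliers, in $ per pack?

Without the tax, 387 − p = 6p + 338 gives 7p = 49, so p* = $7 and q* = 380.
With the tax collected from suppliers, supply shifts: qs = 6(p − 3.5) + 338.
Solving gives q = 377 with buyers paying $10 and suppliers receiving $6.5 (the $3.5 wedge).
Burden on buyers: $3; on suppliers: $0.5. (They sum to $3.5.)
The less price-elastic side of the market bears the larger share of a per-unit tax.

Buyers bear $3 per pack; suppliers bear $0.5 per pack.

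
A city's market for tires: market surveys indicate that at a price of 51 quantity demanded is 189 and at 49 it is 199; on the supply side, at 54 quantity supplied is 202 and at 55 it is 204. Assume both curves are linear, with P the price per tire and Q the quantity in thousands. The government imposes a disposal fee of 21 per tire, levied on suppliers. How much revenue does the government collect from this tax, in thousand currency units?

Tax revenue = 3444 thousand.

Demand slope: (199 − 189)/(49 − 51) = -5, so Qd = 444 − 5P.
Supply slope: (204 − 202)/(55 − 54) = 2, so Qs = 2P + 94.
Without the tax, 444 − 5P = 2P + 94 gives 7P = 350, so P* = 50 and Q* = 194.
With the tax collected from suppliers, supply shifts: Qs = 2(P − 21) + 94.
New equilibrium: buyers pay 56, suppliers receive 35, Q = 164. (Wedge: Pb − Ps = 21.)
Revenue = t · Q = 21 · 164 = 3444.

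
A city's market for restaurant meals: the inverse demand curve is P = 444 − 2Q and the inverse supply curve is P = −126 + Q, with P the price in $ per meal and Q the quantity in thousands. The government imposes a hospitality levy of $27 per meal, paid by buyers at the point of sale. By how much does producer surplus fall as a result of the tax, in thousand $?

Producer surplus falls by $1669.5 thousand.

Inverting to Q(P) form: Qd = 222 − 0.5P; Qs = P + 126.
Before the tax: set 222 − 0.5P = P + 126 → P* = $64, Q* = 190.
With the tax collected from buyers, demand (in seller-price terms) shifts: Qd = 222 − 0.5(P + 27).
New equilibrium: buyers pay $82, producers receive $55, Q = 181. (Wedge: Pb − Ps = 27.)
ΔPS is the trapezoid between Q = 181 and Q = 190 of height $9: ½ · (190 + 181) · 9 = $1669.5.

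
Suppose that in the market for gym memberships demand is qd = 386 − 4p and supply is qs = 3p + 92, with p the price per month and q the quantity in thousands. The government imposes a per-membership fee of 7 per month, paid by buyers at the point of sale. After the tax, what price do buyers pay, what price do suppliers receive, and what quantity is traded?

Buyers pay 45; suppliers receive 38; quantity = 206.

Before the tax: set 386 − 4p = 3p + 92 → p* = 42, q* = 218.
With the tax collected from buyers, demand (in seller-price terms) shifts: qd = 386 − 4(p + 7).
Solving gives q = 206 with buyers paying 45 and suppliers receiving 38 (the 7 wedge).
The less price-elastic side of the market bears the larger share of a per-unit tax.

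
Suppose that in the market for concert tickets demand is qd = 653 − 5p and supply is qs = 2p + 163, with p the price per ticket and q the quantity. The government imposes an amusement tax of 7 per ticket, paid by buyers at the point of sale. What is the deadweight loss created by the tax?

Before the tax: set 653 − 5p = 2p + 163 → p* = 70, q* = 303.
With the tax collected from buyers, demand (in seller-price terms) shifts: qd = 653 − 5(p + 7).
New equilibrium: buyers pay 72, sellers receive 65, q = 293. (Wedge: pb − ps = 7.)
Quantity falls by |ΔQ| = |303 − 293| = 10.
DWL = ½ · t · |ΔQ| = ½ · 7 · 10 = 35.

Deadweight loss = 35.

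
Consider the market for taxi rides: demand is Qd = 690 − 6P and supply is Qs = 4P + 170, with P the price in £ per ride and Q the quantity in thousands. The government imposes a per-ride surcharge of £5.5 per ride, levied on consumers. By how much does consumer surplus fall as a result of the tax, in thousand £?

Without the tax, 690 − 6P = 4P + 170 gives 10P = 520, so P* = £52 and Q* = 378.
With the tax collected from consumers, demand (in seller-price terms) shifts: Qd = 690 − 6(P + 5.5).
Solving gives Q = 364.8 with consumers paying £54.2 and suppliers receiving £48.7 (the £5.5 wedge).
ΔCS is the trapezoid between Q = 364.8 and Q = 378 of height £2.2: ½ · (378 + 364.8) · 2.2 = £817.08.

Consumer surplus falls by £817.08 thousand.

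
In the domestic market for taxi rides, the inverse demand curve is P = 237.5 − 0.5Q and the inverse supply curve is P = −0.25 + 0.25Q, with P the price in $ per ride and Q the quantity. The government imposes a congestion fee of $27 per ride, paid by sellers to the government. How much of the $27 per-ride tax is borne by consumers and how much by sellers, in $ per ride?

Rewrite in direct form: Qd = 475 − 2P and Qs = 4P + 1.
Without the tax, 475 − 2P = 4P + 1 gives 6P = 474, so P* = $79 and Q* = 317.
With the tax collected from sellers, supply shifts: Qs = 4(P − 27) + 1.
Solving gives Q = 281 with consumers paying $97 and sellers receiving $70 (the $27 wedge).
Burden on consumers: $18; on sellers: $9. (They sum to $27.)
The less price-elastic side of the market bears the larger share of a per-unit tax.

Consumers bear $18 per ride; sellers bear $9 per ride.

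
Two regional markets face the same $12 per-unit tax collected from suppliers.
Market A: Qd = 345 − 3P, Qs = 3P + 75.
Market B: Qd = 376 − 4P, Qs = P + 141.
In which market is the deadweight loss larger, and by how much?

Market A: pre-tax P* = $45, Q* = 210; post-tax Q = 192; deadweight loss = $108.
Market B: pre-tax P* = $47, Q* = 188; post-tax Q = 178.4; deadweight loss = $57.6.
Difference: $108 vs $57.6 → market A is larger by $50.4.

Market A, by $50.4.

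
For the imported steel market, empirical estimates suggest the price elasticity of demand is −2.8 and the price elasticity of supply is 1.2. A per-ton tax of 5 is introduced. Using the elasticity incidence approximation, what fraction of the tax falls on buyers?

Incidence ratio: buyers' share ≈ εs / (εs + |εd|) = 1.2 / (1.2 + 2.8) = 0.3.
Supply is the less elastic side, so buyers bear the smaller share.

Buyers' share ≈ 0.3.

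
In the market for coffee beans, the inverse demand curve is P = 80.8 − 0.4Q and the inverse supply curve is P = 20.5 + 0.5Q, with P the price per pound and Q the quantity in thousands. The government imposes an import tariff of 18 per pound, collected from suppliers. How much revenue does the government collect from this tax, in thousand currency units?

Tax revenue = 846 thousand.

Inverting to Q(P) form: Qd = 202 − 2.5P; Qs = 2P − 41.
Before the tax: set 202 − 2.5P = 2P − 41 → P* = 54, Q* = 67.
With the tax collected from suppliers, supply shifts: Qs = 2(P − 18) − 41.
Solving gives Q = 47 with consumers paying 62 and suppliers receiving 44 (the 18 wedge).
Revenue = t · Q = 18 · 47 = 846.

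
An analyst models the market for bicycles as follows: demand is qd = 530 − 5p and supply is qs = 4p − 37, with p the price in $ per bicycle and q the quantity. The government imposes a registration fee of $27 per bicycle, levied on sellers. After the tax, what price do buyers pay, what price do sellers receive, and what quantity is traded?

Buyers pay $75; sellers receive $48; quantity = 155.

Without the tax, 530 − 5p = 4p − 37 gives 9p = 567, so p* = $63 and q* = 215.
With the tax collected from sellers, supply shifts: qs = 4(p − 27) − 37.
Solving gives q = 155 with buyers paying $75 and sellers receiving $48 (the $27 wedge).
The less price-elastic side of the market bears the larger share of a per-unit tax.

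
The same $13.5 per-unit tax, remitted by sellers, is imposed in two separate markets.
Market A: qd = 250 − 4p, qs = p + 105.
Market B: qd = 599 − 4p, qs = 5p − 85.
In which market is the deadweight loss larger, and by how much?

Market A: pre-tax p* = $29, q* = 134; post-tax q = 123.2; deadweight loss = $72.9.
Market B: pre-tax p* = $76, q* = 295; post-tax q = 265; deadweight loss = $202.5.
Difference: $72.9 vs $202.5 → market B is larger by $129.6.

Market B, by $129.6.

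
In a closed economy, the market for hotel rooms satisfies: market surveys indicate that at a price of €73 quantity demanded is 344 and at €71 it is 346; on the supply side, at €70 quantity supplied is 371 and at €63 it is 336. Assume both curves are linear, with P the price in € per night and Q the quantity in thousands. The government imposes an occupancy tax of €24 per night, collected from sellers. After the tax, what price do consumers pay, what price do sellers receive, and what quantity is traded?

Consumers pay €86; sellers receive €62; quantity = 331.

Demand slope: (346 − 344)/(71 − 73) = -1, so Qd = 417 − P.
Supply slope: (336 − 371)/(63 − 70) = 5, so Qs = 5P + 21.
Without the tax, 417 − P = 5P + 21 gives 6P = 396, so P* = €66 and Q* = 351.
With the tax collected from sellers, supply shifts: Qs = 5(P − 24) + 21.
Solving gives Q = 331 with consumers paying €86 and sellers receiving €62 (the €24 wedge).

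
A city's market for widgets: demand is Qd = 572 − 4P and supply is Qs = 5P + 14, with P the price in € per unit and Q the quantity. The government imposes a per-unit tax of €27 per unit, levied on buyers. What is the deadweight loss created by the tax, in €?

Before the tax: set 572 − 4P = 5P + 14 → P* = €62, Q* = 324.
With the tax collected from buyers, demand (in seller-price terms) shifts: Qd = 572 − 4(P + 27).
Solving gives Q = 264 with buyers paying €77 and sellers receiving €50 (the €27 wedge).
Quantity falls by |ΔQ| = |324 − 264| = 60.
DWL = ½ · t · |ΔQ| = ½ · 27 · 60 = €810.

Deadweight loss = €810.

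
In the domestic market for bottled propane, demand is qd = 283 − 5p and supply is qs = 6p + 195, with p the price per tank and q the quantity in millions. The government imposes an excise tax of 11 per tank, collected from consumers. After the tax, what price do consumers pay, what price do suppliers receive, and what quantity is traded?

Without the tax, 283 − 5p = 6p + 195 gives 11p = 88, so p* = 8 and q* = 243.
With the tax collected from consumers, demand (in seller-price terms) shifts: qd = 283 − 5(p + 11).
New equilibrium: consumers pay 14, suppliers receive 3, q = 213. (Wedge: pb − ps = 11.)
The less price-elastic side of the market bears the larger share of a per-unit tax.

Consumers pay 14; suppliers receive 3; quantity = 213.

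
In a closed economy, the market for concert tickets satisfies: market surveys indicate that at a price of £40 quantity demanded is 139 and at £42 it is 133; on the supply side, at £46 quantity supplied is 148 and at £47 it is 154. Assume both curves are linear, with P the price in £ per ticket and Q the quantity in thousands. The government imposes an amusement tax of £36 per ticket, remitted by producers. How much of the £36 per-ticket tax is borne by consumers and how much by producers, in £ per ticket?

Consumers bear £24 per ticket; producers bear £12 per ticket.

Demand slope: (133 − 139)/(42 − 40) = -3, so Qd = 259 − 3P.
Supply slope: (154 − 148)/(47 − 46) = 6, so Qs = 6P − 128.
Without the tax, 259 − 3P = 6P − 128 gives 9P = 387, so P* = £43 and Q* = 130.
With the tax collected from producers, supply shifts: Qs = 6(P − 36) − 128.
Solving gives Q = 58 with consumers paying £67 and producers receiving £31 (the £36 wedge).
Burden on consumers: £24; on producers: £12. (They sum to £36.)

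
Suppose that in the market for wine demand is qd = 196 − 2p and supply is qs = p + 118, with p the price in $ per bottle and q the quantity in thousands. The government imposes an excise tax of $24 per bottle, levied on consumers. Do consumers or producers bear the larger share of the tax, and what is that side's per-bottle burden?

Before the tax: set 196 − 2p = p + 118 → p* = $26, q* = 144.
With the tax collected from consumers, demand (in seller-price terms) shifts: qd = 196 − 2(p + 24).
Solving gives q = 128 with consumers paying $34 and producers receiving $10 (the $24 wedge).
Per-bottle burden: consumers $8, producers $16.
Producers take the larger share because supply is less price-elastic here (demand slope 2 vs supply slope 1).

Producers bear the larger share: $16 per bottle.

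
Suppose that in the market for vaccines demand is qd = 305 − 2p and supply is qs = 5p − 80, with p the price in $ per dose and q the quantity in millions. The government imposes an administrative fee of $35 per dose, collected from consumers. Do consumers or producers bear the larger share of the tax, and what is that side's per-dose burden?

Before the tax: set 305 − 2p = 5p − 80 → p* = $55, q* = 195.
With the tax collected from consumers, demand (in seller-price terms) shifts: qd = 305 − 2(p + 35).
Solving gives q = 145 with consumers paying $80 and producers receiving $45 (the $35 wedge).
Per-dose burden: consumers $25, producers $10.
Consumers take the larger share because demand is less price-elastic here (demand slope 2 vs supply slope 5).

Consumers bear the larger share: $25 per dose.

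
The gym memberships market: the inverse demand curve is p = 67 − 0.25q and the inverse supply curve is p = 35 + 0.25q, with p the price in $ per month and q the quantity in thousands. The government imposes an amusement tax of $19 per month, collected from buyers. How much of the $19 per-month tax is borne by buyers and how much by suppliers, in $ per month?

Inverting to q(p) form: qd = 268 − 4p; qs = 4p − 140.
Without the tax, 268 − 4p = 4p − 140 gives 8p = 408, so p* = $51 and q* = 64.
With the tax collected from buyers, demand (in seller-price terms) shifts: qd = 268 − 4(p + 19).
New equilibrium: buyers pay $60.5, suppliers receive $41.5, q = 26. (Wedge: pb − ps = 19.)
Burden on buyers: $9.5; on suppliers: $9.5. (They sum to $19.)
The less price-elastic side of the market bears the larger share of a per-unit tax.

Buyers bear $9.5 per month; suppliers bear $9.5 per month.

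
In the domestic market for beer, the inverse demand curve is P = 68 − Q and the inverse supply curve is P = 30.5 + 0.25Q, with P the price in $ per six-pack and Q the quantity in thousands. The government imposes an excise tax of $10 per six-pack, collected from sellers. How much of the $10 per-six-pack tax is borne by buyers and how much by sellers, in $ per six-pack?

Buyers bear $8 per six-pack; sellers bear $2 per six-pack.

Inverting to Q(P) form: Qd = 68 − P; Qs = 4P − 122.
Before the tax: set 68 − P = 4P − 122 → P* = $38, Q* = 30.
With the tax collected from sellers, supply shifts: Qs = 4(P − 10) − 122.
New equilibrium: buyers pay $46, sellers receive $36, Q = 22. (Wedge: Pb − Ps = 10.)
Burden on buyers: $8; on sellers: $2. (They sum to $10.)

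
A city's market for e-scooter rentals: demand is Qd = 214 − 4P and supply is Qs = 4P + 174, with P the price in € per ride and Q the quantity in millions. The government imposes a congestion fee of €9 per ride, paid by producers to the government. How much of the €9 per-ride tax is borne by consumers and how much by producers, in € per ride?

Without the tax, 214 − 4P = 4P + 174 gives 8P = 40, so P* = €5 and Q* = 194.
With the tax collected from producers, supply shifts: Qs = 4(P − 9) + 174.
New equilibrium: consumers pay €9.5, producers receive €0.5, Q = 176. (Wedge: Pb − Ps = 9.)
Burden on consumers: €4.5; on producers: €4.5. (They sum to €9.)
The less price-elastic side of the market bears the larger share of a per-unit tax.

Consumers bear €4.5 per ride; producers bear €4.5 per ride.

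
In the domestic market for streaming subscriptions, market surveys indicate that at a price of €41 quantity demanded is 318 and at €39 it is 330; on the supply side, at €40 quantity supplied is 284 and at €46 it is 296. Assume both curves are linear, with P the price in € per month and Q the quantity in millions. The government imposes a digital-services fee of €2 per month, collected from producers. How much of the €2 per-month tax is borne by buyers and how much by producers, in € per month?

Demand slope: (330 − 318)/(39 − 41) = -6, so Qd = 564 − 6P.
Supply slope: (296 − 284)/(46 − 40) = 2, so Qs = 2P + 204.
Without the tax, 564 − 6P = 2P + 204 gives 8P = 360, so P* = €45 and Q* = 294.
With the tax collected from producers, supply shifts: Qs = 2(P − 2) + 204.
Solving gives Q = 291 with buyers paying €45.5 and producers receiving €43.5 (the €2 wedge).
Burden on buyers: €0.5; on producers: €1.5. (They sum to €2.)

Buyers bear €0.5 per month; producers bear €1.5 per month.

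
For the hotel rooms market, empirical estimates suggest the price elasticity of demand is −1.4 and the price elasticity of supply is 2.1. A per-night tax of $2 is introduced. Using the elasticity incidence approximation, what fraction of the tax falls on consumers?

Consumers' share ≈ 0.6.

Incidence ratio: consumers' share ≈ εs / (εs + |εd|) = 2.1 / (2.1 + 1.4) = 0.6.
Supply is the more elastic side, so consumers bear the larger share.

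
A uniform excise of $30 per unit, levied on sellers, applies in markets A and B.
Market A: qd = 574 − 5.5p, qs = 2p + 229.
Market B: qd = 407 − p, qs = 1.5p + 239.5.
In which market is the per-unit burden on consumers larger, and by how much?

Market A: pre-tax p* = $46, q* = 321; post-tax q = 277; per-unit burden on consumers = $8.
Market B: pre-tax p* = $67, q* = 340; post-tax q = 322; per-unit burden on consumers = $18.
Difference: $8 vs $18 → market B is larger by $10.

Market B, by $10.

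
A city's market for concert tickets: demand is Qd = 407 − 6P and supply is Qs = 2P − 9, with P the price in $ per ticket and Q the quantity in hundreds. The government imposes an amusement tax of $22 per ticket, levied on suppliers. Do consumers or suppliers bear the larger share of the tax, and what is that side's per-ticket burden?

Without the tax, 407 − 6P = 2P − 9 gives 8P = 416, so P* = $52 and Q* = 95.
With the tax collected from suppliers, supply shifts: Qs = 2(P − 22) − 9.
Solving gives Q = 62 with consumers paying $57.5 and suppliers receiving $35.5 (the $22 wedge).
Per-ticket burden: consumers $5.5, suppliers $16.5.
Suppliers take the larger share because supply is less price-elastic here (demand slope 6 vs supply slope 2).
The less price-elastic side of the market bears the larger share of a per-unit tax.

Suppliers bear the larger share: $16.5 per ticket.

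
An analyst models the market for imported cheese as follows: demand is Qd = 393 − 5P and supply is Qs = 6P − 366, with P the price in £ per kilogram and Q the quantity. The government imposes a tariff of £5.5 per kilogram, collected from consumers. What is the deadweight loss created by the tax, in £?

Deadweight loss = £41.25.

Without the tax, 393 − 5P = 6P − 366 gives 11P = 759, so P* = £69 and Q* = 48.
With the tax collected from consumers, demand (in seller-price terms) shifts: Qd = 393 − 5(P + 5.5).
New equilibrium: consumers pay £72, sellers receive £66.5, Q = 33. (Wedge: Pb − Ps = 5.5.)
Quantity falls by |ΔQ| = |48 − 33| = 15.
DWL = ½ · t · |ΔQ| = ½ · 5.5 · 15 = £41.25.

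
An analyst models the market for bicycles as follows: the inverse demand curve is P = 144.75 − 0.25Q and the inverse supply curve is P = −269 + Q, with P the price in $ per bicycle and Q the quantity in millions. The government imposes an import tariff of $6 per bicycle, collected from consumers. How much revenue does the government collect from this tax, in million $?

Rewrite in direct form: Qd = 579 − 4P and Qs = P + 269.
Without the tax, 579 − 4P = P + 269 gives 5P = 310, so P* = $62 and Q* = 331.
With the tax collected from consumers, demand (in seller-price terms) shifts: Qd = 579 − 4(P + 6).
New equilibrium: consumers pay $63.2, sellers receive $57.2, Q = 326.2. (Wedge: Pb − Ps = 6.)
Revenue = t · Q = 6 · 326.2 = $1957.2.

Tax revenue = $1957.2 million.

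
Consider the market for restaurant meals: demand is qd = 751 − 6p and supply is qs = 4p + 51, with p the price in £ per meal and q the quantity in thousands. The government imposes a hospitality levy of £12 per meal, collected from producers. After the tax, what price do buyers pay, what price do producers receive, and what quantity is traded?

Before the tax: set 751 − 6p = 4p + 51 → p* = £70, q* = 331.
With the tax collected from producers, supply shifts: qs = 4(p − 12) + 51.
New equilibrium: buyers pay £74.8, producers receive £62.8, q = 302.2. (Wedge: pb − ps = 12.)

Buyers pay £74.8; producers receive £62.8; quantity = 302.2.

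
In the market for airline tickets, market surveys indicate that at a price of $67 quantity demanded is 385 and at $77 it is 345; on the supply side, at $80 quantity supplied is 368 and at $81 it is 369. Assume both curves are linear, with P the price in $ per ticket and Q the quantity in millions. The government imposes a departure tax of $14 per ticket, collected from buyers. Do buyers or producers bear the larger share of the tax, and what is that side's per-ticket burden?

Producers bear the larger share: $11.2 per ticket.

Demand slope: (345 − 385)/(77 − 67) = -4, so Qd = 653 − 4P.
Supply slope: (369 − 368)/(81 − 80) = 1, so Qs = P + 288.
Before the tax: set 653 − 4P = P + 288 → P* = $73, Q* = 361.
With the tax collected from buyers, demand (in seller-price terms) shifts: Qd = 653 − 4(P + 14).
New equilibrium: buyers pay $75.8, producers receive $61.8, Q = 349.8. (Wedge: Pb − Ps = 14.)
Per-ticket burden: buyers $2.8, producers $11.2.
Producers take the larger share because supply is less price-elastic here (demand slope 4 vs supply slope 1).
The less price-elastic side of the market bears the larger share of a per-unit tax.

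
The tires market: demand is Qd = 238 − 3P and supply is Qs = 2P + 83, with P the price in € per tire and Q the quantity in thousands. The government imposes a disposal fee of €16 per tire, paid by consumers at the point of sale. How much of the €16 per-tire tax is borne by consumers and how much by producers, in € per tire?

Without the tax, 238 − 3P = 2P + 83 gives 5P = 155, so P* = €31 and Q* = 145.
With the tax collected from consumers, demand (in seller-price terms) shifts: Qd = 238 − 3(P + 16).
Solving gives Q = 125.8 with consumers paying €37.4 and producers receiving €21.4 (the €16 wedge).
Burden on consumers: €6.4; on producers: €9.6. (They sum to €16.)

Consumers bear €6.4 per tire; producers bear €9.6 per tire.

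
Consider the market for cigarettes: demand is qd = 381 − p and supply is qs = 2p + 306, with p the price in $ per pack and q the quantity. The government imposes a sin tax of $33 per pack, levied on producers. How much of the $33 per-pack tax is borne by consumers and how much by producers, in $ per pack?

Before the tax: set 381 − p = 2p + 306 → p* = $25, q* = 356.
With the tax collected from producers, supply shifts: qs = 2(p − 33) + 306.
New equilibrium: consumers pay $47, producers receive $14, q = 334. (Wedge: pb − ps = 33.)
Burden on consumers: $22; on producers: $11. (They sum to $33.)

Consumers bear $22 per pack; producers bear $11 per pack.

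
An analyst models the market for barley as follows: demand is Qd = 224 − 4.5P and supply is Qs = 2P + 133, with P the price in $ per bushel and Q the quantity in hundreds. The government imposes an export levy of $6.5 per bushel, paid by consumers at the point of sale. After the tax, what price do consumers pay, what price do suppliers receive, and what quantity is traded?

Before the tax: set 224 − 4.5P = 2P + 133 → P* = $14, Q* = 161.
With the tax collected from consumers, demand (in seller-price terms) shifts: Qd = 224 − 4.5(P + 6.5).
Solving gives Q = 152 with consumers paying $16 and suppliers receiving $9.5 (the $6.5 wedge).
The less price-elastic side of the market bears the larger share of a per-unit tax.

Consumers pay $16; suppliers receive $9.5; quantity = 152.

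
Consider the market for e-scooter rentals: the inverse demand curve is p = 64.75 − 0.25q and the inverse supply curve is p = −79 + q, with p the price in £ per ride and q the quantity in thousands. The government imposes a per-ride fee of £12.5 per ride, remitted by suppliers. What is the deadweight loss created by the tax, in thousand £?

Rewrite in direct form: qd = 259 − 4p and qs = p + 79.
Without the tax, 259 − 4p = p + 79 gives 5p = 180, so p* = £36 and q* = 115.
With the tax collected from suppliers, supply shifts: qs = (p − 12.5) + 79.
New equilibrium: consumers pay £38.5, suppliers receive £26, q = 105. (Wedge: pb − ps = 12.5.)
Quantity falls by |ΔQ| = |115 − 105| = 10.
DWL = ½ · t · |ΔQ| = ½ · 12.5 · 10 = £62.5.

Deadweight loss = £62.5 thousand.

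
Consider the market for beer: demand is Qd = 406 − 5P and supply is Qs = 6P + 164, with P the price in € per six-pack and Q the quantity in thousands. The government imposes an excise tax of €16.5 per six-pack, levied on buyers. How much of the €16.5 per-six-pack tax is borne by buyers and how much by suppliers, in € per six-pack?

Without the tax, 406 − 5P = 6P + 164 gives 11P = 242, so P* = €22 and Q* = 296.
With the tax collected from buyers, demand (in seller-price terms) shifts: Qd = 406 − 5(P + 16.5).
New equilibrium: buyers pay €31, suppliers receive €14.5, Q = 251. (Wedge: Pb − Ps = 16.5.)
Burden on buyers: €9; on suppliers: €7.5. (They sum to €16.5.)
The less price-elastic side of the market bears the larger share of a per-unit tax.

Buyers bear €9 per six-pack; suppliers bear €7.5 per six-pack.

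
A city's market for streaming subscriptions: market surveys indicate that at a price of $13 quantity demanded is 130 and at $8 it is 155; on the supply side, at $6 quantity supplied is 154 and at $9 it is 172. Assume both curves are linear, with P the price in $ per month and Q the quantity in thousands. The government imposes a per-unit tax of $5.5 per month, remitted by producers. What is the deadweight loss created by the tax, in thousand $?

Demand slope: (155 − 130)/(8 − 13) = -5, so Qd = 195 − 5P.
Supply slope: (172 − 154)/(9 − 6) = 6, so Qs = 6P + 118.
Without the tax, 195 − 5P = 6P + 118 gives 11P = 77, so P* = $7 and Q* = 160.
With the tax collected from producers, supply shifts: Qs = 6(P − 5.5) + 118.
New equilibrium: buyers pay $10, producers receive $4.5, Q = 145. (Wedge: Pb − Ps = 5.5.)
Quantity falls by |ΔQ| = |160 − 145| = 15.
DWL = ½ · t · |ΔQ| = ½ · 5.5 · 15 = $41.25.

Deadweight loss = $41.25 thousand.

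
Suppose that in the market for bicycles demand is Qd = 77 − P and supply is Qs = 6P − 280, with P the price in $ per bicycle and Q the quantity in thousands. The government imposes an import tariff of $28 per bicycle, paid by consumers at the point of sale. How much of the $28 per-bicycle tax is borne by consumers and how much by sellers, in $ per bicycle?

Without the tax, 77 − P = 6P − 280 gives 7P = 357, so P* = $51 and Q* = 26.
With the tax collected from consumers, demand (in seller-price terms) shifts: Qd = 77 − (P + 28).
New equilibrium: consumers pay $75, sellers receive $47, Q = 2. (Wedge: Pb − Ps = 28.)
Burden on consumers: $24; on sellers: $4. (They sum to $28.)
The less price-elastic side of the market bears the larger share of a per-unit tax.

Consumers bear $24 per bicycle; sellers bear $4 per bicycle.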